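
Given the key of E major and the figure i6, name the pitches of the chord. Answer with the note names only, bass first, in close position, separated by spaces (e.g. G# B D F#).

Scale degree 1 in E major is E; here the chord built on it is altered to a minor triad. i6 is the minor tonic, borrowed from the parallel minor.
So the chord is E-G-B, a minor triad.
With the 6 figure the chord is in first inversion; from the bass G upward in close position it reads G-B-E.

G B E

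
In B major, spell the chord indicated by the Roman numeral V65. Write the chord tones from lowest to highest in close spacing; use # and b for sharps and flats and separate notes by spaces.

A# C# E F#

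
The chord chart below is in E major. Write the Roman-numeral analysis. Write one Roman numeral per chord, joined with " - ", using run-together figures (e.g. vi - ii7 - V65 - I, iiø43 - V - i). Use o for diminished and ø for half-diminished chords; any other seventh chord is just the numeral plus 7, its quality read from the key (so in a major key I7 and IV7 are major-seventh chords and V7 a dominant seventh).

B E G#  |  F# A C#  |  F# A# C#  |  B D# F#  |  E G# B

I64 - ii - V/V - V - I

B-E-G#: major triad on E = scale degree 1 → I64.
F#-A-C# has root F#, degree 2 in E major, so ii.
F#-A#-C# is the secondary dominant of V (major triad on F#): V/V.
B-D#-F#: root B is the dominant; major triad there is V.
E-G#-B: major triad on E = scale degree 1 → I.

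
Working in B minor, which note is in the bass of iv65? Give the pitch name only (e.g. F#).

G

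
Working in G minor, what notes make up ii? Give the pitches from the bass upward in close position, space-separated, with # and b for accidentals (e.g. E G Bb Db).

Scale degree 2 in G minor is A; here the chord built on it is altered to a minor triad. ii is the minor supertonic, borrowed from the parallel major (the Dorian ii).
So the chord is A-C-E, a minor triad.

A C E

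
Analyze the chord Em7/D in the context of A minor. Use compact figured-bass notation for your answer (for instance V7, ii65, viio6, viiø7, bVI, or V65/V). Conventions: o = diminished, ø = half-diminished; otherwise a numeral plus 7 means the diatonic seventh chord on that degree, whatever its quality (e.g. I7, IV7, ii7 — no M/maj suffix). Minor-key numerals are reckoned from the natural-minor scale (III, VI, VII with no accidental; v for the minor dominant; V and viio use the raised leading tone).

The pitches E-G-B-D form a minor seventh chord rooted on E.
In A minor, E is the dominant; the diatonic minor seventh chord there is v7.
With D in the bass the chord is in third inversion, so the figured bass is 42.

v42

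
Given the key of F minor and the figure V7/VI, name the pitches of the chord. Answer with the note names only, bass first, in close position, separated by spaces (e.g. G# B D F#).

Ab C Eb Gb

V7/VI is a secondary dominant — the dominant seventh of VI. VI in F minor is Db, so the applied chord's root is Ab, a perfect fifth above.
Building a dominant seventh chord on Ab gives Ab-C-Eb-Gb.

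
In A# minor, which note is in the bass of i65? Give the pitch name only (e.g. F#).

C#

i in A# minor has root A#; the chord is A#-C#-E#-G#.
The figure 65 means first inversion — the third is in the bass.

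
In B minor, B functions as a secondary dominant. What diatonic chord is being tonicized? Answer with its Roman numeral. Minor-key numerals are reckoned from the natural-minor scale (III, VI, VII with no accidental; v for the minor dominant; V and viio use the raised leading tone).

The chord is a major triad on B.
A dominant resolves down a perfect fifth: B → E. In B minor, E is scale degree 4, i.e. iv.

iv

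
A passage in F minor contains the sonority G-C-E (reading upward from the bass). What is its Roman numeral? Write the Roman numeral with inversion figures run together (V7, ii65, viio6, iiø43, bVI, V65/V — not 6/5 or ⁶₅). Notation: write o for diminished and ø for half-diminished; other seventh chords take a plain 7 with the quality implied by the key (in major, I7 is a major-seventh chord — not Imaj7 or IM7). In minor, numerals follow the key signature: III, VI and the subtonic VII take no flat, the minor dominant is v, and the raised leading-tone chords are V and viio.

The pitches C-E-G form a major triad rooted on C.
In F minor, C is the dominant; the diatonic major triad there is V.
With G in the bass the chord is in second inversion, so the figured bass is 64.

V64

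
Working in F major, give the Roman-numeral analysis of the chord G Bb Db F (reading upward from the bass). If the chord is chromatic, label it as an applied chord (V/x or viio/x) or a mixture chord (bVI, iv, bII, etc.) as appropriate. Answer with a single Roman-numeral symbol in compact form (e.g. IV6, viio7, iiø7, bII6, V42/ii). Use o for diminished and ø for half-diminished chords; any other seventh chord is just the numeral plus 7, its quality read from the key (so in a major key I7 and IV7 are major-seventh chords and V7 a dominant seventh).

The pitches G-Bb-Db-F form a half-diminished seventh chord rooted on G.
G is the second degree of F major. This is the half-diminished supertonic seventh, borrowed from the parallel minor.

iiø7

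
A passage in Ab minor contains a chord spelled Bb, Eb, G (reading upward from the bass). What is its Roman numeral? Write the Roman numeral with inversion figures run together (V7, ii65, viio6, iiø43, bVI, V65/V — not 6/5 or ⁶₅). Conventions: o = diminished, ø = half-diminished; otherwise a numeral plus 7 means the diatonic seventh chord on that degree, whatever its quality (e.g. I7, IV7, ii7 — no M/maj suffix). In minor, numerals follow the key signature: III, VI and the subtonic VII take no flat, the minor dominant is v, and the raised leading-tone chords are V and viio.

V64

Stacked in thirds the chord is Eb-G-Bb: a major triad on Eb.
In Ab minor, Eb is the dominant; the diatonic major triad there is V.
With Bb in the bass the chord is in second inversion, so the figured bass is 64.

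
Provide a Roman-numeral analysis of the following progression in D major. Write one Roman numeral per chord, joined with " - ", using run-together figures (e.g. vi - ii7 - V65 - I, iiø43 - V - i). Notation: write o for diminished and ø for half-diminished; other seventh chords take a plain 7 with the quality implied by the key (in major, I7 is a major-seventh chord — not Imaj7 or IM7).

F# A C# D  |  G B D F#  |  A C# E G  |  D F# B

F#-A-C#-D: root D is the tonic; major seventh chord there is I65.
G-B-D-F#: root G is the subdominant; major seventh chord there is IV7.
A-C#-E-G has root A, degree 5 in D major, so V7.
D-F#-B has root B, degree 6 in D major, so vi6.

I65 - IV7 - V7 - vi6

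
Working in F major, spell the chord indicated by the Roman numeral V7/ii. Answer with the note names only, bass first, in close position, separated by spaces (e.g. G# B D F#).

V7/ii is a secondary dominant — the dominant seventh of ii. ii in F major is G, so the applied chord's root is D, a perfect fifth above.
Building a dominant seventh chord on D gives D-F#-A-C.

D F# A C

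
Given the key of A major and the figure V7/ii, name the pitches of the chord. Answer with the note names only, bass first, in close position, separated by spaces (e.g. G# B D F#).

F# A# C# E

V7/ii is a secondary dominant — the dominant seventh of ii. ii in A major is B, so the applied chord's root is F#, a perfect fifth above.
Building a dominant seventh chord on F# gives F#-A#-C#-E.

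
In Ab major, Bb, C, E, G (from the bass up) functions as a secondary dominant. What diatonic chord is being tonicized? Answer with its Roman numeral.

vi

The chord is a dominant seventh chord on C.
A dominant resolves down a perfect fifth: C → F. In Ab major, F is scale degree 6, i.e. vi.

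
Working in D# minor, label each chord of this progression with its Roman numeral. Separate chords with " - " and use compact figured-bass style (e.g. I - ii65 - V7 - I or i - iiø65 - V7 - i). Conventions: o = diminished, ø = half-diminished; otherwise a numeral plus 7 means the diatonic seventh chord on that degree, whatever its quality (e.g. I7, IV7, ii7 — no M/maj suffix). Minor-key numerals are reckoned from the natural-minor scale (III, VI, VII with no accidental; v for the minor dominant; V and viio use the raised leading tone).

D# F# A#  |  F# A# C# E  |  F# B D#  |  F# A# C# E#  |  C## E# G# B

D#-F#-A#: minor triad on D# = scale degree 1 → i.
F#-A#-C#-E: chromatic; F# is V of VI, so V7/VI.
F#-B-D# has root B, degree 6 in D# minor, so VI64.
F#-A#-C#-E#: major seventh chord on F# = scale degree 3 → III7.
C##-E#-G#-B has root C##, degree 7 in D# minor, so viio7.

i - V7/VI - VI64 - III7 - viio7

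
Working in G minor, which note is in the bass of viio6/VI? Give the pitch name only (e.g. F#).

The applied chord viio6/VI is rooted on D: D-F-Ab.
The figure 6 means first inversion — the third is in the bass.

F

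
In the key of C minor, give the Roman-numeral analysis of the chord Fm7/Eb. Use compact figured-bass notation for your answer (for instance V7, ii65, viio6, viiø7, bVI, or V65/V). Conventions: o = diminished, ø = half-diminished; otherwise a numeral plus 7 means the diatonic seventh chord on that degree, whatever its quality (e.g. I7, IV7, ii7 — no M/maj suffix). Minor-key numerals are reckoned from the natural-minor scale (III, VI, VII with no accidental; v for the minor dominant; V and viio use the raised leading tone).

Stacked in thirds the chord is F-Ab-C-Eb: a minor seventh chord on F.
F is scale degree 4 in C minor, and a minor seventh chord on that degree is written iv7.
With Eb in the bass the chord is in third inversion, so the figured bass is 42.

iv42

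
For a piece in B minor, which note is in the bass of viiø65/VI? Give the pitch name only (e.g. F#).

A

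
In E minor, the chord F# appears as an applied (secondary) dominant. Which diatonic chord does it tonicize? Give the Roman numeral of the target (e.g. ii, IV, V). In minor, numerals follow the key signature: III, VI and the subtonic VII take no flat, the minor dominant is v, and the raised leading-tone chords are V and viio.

V

The chord is a major triad on F#.
A dominant resolves down a perfect fifth: F# → B. In E minor, B is scale degree 5, i.e. V.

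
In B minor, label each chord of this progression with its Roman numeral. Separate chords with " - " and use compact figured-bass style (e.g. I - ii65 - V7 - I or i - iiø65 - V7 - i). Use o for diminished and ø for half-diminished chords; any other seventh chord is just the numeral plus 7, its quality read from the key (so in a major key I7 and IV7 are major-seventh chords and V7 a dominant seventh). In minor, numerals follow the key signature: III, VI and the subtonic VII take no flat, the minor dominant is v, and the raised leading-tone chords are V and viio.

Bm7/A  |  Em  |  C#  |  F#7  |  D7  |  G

i42 - iv - V/V - V7 - V7/VI - VI

Bm7/A: root B is the tonic; minor seventh chord there is i42.
Em: minor triad on E = scale degree 4 → iv.
C#: a major triad on C#, the applied dominant of V → V/V.
F#7 has root F#, degree 5 in B minor, so V7.
D7: a dominant seventh chord on D, the applied dominant of VI → V7/VI.
G: root G is the submediant; major triad there is VI.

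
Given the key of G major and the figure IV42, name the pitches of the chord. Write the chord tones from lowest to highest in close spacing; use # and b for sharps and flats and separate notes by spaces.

B C E G

In G major, the subdominant is C, and the diatonic chord built there is a major seventh chord.
Stacking thirds from C gives C-E-G-B.
The figured bass 42 indicates third inversion, placing the seventh (B) in the bass: B-C-E-G.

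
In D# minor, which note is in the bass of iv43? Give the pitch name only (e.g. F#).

iv in D# minor has root G#; the chord is G#-B-D#-F#.
The figure 43 means second inversion — the fifth is in the bass.

D#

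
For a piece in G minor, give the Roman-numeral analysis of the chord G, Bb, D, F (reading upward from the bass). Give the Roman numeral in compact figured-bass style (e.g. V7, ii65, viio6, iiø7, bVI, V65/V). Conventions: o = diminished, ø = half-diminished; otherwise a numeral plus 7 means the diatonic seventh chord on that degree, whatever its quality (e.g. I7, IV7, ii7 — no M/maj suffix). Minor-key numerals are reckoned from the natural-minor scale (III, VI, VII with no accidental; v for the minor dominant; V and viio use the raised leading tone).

i7

Stacked in thirds the chord is G-Bb-D-F: a minor seventh chord on G.
G is scale degree 1 in G minor, and a minor seventh chord on that degree is written i7.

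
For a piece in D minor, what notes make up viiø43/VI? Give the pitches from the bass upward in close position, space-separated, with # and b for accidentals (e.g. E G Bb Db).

viiø43/VI is a secondary leading-tone chord. The target VI is Bb in D minor; the applied chord is rooted a semitone below, on A.
Building a half-diminished seventh chord on A gives A-C-Eb-G.
With the 43 figure the chord is in second inversion; from the bass Eb upward in close position it reads Eb-G-A-C.

Eb G A C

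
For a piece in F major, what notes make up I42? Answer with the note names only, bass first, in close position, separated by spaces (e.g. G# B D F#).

The numeral's case and figure indicate a major seventh chord. In F major its root, the tonic, is F.
That chord is spelled F-A-C-E.
The figured bass 42 indicates third inversion, placing the seventh (E) in the bass: E-F-A-C.

E F A C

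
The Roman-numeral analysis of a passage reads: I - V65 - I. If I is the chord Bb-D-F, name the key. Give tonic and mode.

Bb major

I is given as Bb-D-F — a major triad with root Bb.
If Bb is scale degree 1 and the mode makes that degree carry a major triad, the tonic is Bb and the mode is major.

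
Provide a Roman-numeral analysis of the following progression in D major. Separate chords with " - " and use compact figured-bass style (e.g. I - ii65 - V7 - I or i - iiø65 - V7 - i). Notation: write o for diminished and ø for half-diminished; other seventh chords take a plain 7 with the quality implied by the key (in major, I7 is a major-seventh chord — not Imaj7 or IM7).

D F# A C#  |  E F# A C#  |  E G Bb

I7 - iii42 - iio

D-F#-A-C#: major seventh chord on D = scale degree 1 → I7.
E-F#-A-C# has root F#, degree 3 in D major, so iii42.
E-G-Bb is non-diatonic — iio, a mixture chord from D minor.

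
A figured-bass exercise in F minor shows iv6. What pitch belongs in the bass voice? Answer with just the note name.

Db

iv in F minor has root Bb; the chord is Bb-Db-F.
The figure 6 means first inversion — the third is in the bass.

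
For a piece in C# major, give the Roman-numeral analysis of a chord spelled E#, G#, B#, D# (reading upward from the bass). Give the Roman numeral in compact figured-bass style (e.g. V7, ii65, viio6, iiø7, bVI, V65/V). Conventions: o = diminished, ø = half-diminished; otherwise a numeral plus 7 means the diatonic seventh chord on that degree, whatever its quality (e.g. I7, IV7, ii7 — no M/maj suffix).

iii7

Stacked in thirds the chord is E#-G#-B#-D#: a minor seventh chord on E#.
E# is scale degree 3 in C# major, and a minor seventh chord on that degree is written iii7.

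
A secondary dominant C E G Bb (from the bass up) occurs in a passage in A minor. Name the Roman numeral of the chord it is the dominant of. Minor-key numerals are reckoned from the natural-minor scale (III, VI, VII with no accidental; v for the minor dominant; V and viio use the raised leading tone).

VI

The chord is a dominant seventh chord on C.
A dominant resolves down a perfect fifth: C → F. In A minor, F is scale degree 6, i.e. VI.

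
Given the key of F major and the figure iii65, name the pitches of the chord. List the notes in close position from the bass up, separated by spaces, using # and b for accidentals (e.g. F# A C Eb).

In F major, scale degree 3 is A, and the diatonic chord built there is a minor seventh chord.
That chord is spelled A-C-E-G.
The figured bass 65 indicates first inversion, placing the third (C) in the bass: C-E-G-A.

C E G A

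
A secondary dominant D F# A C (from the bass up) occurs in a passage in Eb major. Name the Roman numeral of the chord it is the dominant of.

iii

The chord is a dominant seventh chord on D.
A dominant resolves down a perfect fifth: D → G. In Eb major, G is scale degree 3, i.e. iii.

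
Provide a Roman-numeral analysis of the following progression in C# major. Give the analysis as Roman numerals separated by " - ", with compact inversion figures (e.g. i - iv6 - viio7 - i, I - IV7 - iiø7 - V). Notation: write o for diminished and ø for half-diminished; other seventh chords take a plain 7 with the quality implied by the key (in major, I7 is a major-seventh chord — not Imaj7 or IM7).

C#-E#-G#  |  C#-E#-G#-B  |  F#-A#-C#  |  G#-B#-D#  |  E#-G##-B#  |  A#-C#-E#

I - V7/IV - IV - V - V/vi - vi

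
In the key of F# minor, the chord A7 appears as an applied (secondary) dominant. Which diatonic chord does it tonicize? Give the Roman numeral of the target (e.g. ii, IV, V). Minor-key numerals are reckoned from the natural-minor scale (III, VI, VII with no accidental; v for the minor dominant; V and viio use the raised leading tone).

VI

The chord is a dominant seventh chord on A.
A dominant resolves down a perfect fifth: A → D. In F# minor, D is scale degree 6, i.e. VI.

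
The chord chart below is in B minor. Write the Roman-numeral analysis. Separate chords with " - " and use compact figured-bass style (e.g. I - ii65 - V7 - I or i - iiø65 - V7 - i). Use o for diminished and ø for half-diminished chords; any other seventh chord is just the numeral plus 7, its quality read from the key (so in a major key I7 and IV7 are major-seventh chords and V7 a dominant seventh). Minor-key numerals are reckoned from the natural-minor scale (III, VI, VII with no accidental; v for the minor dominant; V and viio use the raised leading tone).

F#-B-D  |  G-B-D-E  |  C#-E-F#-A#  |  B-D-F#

F#-B-D has root B, degree 1 in B minor, so i64.
G-B-D-E: root E is the subdominant; minor seventh chord there is iv65.
C#-E-F#-A# has root F#, degree 5 in B minor, so V43.
B-D-F#: root B is the tonic; minor triad there is i.

i64 - iv65 - V43 - i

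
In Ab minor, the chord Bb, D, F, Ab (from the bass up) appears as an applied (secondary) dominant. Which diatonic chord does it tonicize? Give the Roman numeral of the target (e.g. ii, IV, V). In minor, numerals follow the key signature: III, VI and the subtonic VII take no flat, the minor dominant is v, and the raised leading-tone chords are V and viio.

The chord is a dominant seventh chord on Bb.
A dominant resolves down a perfect fifth: Bb → Eb. In Ab minor, Eb is scale degree 5, i.e. V.

V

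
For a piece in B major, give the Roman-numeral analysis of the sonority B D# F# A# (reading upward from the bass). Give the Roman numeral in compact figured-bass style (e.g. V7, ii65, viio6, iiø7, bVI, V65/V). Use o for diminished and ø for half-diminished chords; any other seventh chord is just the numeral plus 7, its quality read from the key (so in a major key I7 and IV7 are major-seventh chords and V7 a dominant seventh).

Stacked in thirds the chord is B-D#-F#-A#: a major seventh chord on B.
In B major, B is the tonic; the diatonic major seventh chord there is I7.

I7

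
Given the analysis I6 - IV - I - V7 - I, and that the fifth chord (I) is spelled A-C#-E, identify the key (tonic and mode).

A major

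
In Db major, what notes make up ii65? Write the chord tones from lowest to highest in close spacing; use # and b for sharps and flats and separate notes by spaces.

In Db major, scale degree 2 is Eb, and the diatonic chord built there is a minor seventh chord.
Stacking thirds from Eb gives Eb-Gb-Bb-Db.
The figured bass 65 indicates first inversion, placing the third (Gb) in the bass: Gb-Bb-Db-Eb.

Gb Bb Db Eb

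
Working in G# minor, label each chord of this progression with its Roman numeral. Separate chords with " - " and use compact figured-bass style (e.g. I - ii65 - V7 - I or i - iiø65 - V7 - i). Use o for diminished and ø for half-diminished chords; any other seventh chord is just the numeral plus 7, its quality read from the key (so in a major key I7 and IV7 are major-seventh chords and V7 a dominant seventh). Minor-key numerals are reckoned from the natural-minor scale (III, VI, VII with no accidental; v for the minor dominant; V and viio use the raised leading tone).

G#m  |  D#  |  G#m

i - V - i

G#m has root G#, degree 1 in G# minor, so i.
D# has root D#, degree 5 in G# minor, so V.
G#m: root G# is the tonic; minor triad there is i.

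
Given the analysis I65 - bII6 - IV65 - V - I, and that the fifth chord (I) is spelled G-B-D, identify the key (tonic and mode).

I is given as G-B-D — a major triad with root G.
If G is scale degree 1 and the mode makes that degree carry a major triad, the tonic is G and the mode is major.

G major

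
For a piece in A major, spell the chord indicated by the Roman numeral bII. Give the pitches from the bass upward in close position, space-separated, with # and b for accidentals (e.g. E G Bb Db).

Scale degree 2 in A major is B; lowering it a half step gives Bb. bII is the Neapolitan chord — a major triad on the lowered second degree.
So the chord is Bb-D-F.

Bb D F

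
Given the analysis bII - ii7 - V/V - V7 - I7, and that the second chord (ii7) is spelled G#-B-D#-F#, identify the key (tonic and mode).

ii7 is given as G#-B-D#-F# — a minor seventh chord with root G#.
Counting down one scale step from G# places the tonic on F#; a minor seventh chord on degree 2 is diatonic only in major.

F# major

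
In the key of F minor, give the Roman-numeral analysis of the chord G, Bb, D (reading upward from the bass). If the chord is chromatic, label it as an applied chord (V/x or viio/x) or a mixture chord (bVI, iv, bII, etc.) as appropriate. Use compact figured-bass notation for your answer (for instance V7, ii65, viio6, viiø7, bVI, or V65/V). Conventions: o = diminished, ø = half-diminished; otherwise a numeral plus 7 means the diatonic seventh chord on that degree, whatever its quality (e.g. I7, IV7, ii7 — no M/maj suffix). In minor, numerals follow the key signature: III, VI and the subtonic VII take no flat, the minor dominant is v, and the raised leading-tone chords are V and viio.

ii

Stacked in thirds the chord is G-Bb-D: a minor triad on G.
G is the second degree of F minor. This is the minor supertonic, borrowed from the parallel major (the Dorian ii).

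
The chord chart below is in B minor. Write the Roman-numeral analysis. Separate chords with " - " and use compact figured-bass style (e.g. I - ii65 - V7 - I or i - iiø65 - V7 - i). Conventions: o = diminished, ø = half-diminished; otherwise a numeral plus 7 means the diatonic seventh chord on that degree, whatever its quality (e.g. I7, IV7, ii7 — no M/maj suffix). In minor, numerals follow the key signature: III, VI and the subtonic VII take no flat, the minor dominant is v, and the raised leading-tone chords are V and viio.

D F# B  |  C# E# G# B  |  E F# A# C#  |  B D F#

D-F#-B: minor triad on B = scale degree 1 → i6.
C#-E#-G#-B is the secondary dominant of V (dominant seventh chord on C#): V7/V.
E-F#-A#-C#: dominant seventh chord on F# = scale degree 5 → V42.
B-D-F#: root B is the tonic; minor triad there is i.

i6 - V7/V - V42 - i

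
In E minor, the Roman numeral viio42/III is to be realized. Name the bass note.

The applied chord viio42/III is rooted on F#: F#-A-C-Eb.
The figure 42 means third inversion — the seventh is in the bass.

Eb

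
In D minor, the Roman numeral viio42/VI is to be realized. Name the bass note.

Gb

The applied chord viio42/VI is rooted on A: A-C-Eb-Gb.
The figure 42 means third inversion — the seventh is in the bass.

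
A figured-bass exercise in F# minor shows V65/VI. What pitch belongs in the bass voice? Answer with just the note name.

C#

The applied chord V65/VI is rooted on A: A-C#-E-G.
The figure 65 means first inversion — the third is in the bass.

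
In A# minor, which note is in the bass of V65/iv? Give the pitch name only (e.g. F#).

C##

The applied chord V65/iv is rooted on A#: A#-C##-E#-G#.
The figure 65 means first inversion — the third is in the bass.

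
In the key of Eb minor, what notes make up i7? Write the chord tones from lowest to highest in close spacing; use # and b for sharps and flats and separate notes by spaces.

In Eb minor, the first degree is Eb, and the diatonic chord built there is a minor seventh chord.
That chord is spelled Eb-Gb-Bb-Db.

Eb Gb Bb Db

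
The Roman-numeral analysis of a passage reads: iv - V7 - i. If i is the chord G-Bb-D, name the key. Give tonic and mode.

The chord Gm is a minor triad rooted on G; its label is i.
If G is scale degree 1 and the mode makes that degree carry a minor triad, the tonic is G and the mode is minor.

G minor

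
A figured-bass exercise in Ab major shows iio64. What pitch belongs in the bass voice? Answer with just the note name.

Fb

iio in Ab major has root Bb; the chord is Bb-Db-Fb.
The figure 64 means second inversion — the fifth is in the bass.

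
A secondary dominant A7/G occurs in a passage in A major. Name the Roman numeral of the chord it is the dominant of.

IV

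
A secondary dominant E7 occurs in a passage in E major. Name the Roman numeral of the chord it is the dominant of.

The chord is a dominant seventh chord on E.
A dominant resolves down a perfect fifth: E → A. In E major, A is scale degree 4, i.e. IV.

IV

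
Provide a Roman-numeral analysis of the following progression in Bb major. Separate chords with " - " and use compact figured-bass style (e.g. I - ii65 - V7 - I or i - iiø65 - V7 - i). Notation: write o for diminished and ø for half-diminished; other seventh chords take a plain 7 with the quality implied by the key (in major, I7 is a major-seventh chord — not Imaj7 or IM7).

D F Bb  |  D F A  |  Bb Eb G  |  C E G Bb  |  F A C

D-F-Bb: root Bb is the tonic; major triad there is I6.
D-F-A: root D is the mediant; minor triad there is iii.
Bb-Eb-G: major triad on Eb = scale degree 4 → IV64.
C-E-G-Bb: a dominant seventh chord on C, the applied dominant of V → V7/V.
F-A-C has root F, degree 5 in Bb major, so V.

I6 - iii - IV64 - V7/V - V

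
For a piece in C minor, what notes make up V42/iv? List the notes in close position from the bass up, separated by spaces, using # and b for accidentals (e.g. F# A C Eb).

Bb C E G

V42/iv is a secondary dominant — the dominant seventh of iv. iv in C minor is F, so the applied chord's root is C, a perfect fifth above.
Building a dominant seventh chord on C gives C-E-G-Bb.
The figured bass 42 indicates third inversion, placing the seventh (Bb) in the bass: Bb-C-E-G.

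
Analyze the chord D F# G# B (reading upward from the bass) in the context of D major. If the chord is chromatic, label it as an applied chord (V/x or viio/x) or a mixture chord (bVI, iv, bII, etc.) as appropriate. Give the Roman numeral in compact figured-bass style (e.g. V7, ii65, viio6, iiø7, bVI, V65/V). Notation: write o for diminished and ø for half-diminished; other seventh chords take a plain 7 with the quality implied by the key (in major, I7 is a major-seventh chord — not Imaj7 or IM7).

viiø43/V

The pitches G#-B-D-F# form a half-diminished seventh chord rooted on G#.
G# sits a half step below A (V in D major); a diminished chord there is the applied leading-tone chord of V.
With D in the bass the chord is in second inversion, so the figured bass is 43.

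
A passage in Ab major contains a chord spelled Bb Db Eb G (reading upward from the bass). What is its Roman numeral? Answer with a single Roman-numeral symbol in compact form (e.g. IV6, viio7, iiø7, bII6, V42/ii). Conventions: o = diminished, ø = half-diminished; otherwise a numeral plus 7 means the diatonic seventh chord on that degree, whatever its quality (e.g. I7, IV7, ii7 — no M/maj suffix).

V43

The pitches Eb-G-Bb-Db form a dominant seventh chord rooted on Eb.
In Ab major, Eb is the dominant; the diatonic dominant seventh chord there is V7.
With Bb in the bass the chord is in second inversion, so the figured bass is 43.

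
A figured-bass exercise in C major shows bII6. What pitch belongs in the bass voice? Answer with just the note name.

F

bII in C major has root Db; the chord is Db-F-Ab.
The figure 6 means first inversion — the third is in the bass.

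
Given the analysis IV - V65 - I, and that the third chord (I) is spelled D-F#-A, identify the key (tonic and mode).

The chord D is a major triad rooted on D; its label is I.
If D is scale degree 1 and the mode makes that degree carry a major triad, the tonic is D and the mode is major.

D major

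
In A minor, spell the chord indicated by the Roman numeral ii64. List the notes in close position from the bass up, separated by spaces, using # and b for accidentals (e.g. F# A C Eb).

ii64 is the minor supertonic, borrowed from the parallel major (the Dorian ii). In A minor that root is B.
So the chord is B-D-F#.
The figured bass 64 indicates second inversion, placing the fifth (F#) in the bass: F#-B-D.

F# B D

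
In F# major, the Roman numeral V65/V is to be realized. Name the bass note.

B#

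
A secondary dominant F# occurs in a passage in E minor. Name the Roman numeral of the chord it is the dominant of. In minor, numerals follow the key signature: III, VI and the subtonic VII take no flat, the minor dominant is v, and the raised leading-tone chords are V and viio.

V

The chord is a major triad on F#.
A dominant resolves down a perfect fifth: F# → B. In E minor, B is scale degree 5, i.e. V.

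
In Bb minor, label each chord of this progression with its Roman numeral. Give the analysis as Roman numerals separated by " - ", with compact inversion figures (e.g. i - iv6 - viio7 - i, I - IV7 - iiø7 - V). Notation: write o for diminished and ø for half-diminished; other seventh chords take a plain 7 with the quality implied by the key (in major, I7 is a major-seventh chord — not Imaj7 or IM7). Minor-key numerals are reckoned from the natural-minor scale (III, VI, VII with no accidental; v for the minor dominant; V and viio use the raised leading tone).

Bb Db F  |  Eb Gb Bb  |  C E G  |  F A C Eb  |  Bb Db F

Bb-Db-F: minor triad on Bb = scale degree 1 → i.
Eb-Gb-Bb has root Eb, degree 4 in Bb minor, so iv.
C-E-G: a major triad on C, the applied dominant of V → V/V.
F-A-C-Eb: dominant seventh chord on F = scale degree 5 → V7.
Bb-Db-F has root Bb, degree 1 in Bb minor, so i.

i - iv - V/V - V7 - i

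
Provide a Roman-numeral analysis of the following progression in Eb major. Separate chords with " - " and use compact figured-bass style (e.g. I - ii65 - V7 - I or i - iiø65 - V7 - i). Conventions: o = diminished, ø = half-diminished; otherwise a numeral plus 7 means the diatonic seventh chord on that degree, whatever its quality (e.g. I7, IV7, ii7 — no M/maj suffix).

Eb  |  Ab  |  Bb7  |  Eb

I - IV - V7 - I

Eb: major triad on Eb = scale degree 1 → I.
Ab: root Ab is the subdominant; major triad there is IV.
Bb7: dominant seventh chord on Bb = scale degree 5 → V7.
Eb: major triad on Eb = scale degree 1 → I.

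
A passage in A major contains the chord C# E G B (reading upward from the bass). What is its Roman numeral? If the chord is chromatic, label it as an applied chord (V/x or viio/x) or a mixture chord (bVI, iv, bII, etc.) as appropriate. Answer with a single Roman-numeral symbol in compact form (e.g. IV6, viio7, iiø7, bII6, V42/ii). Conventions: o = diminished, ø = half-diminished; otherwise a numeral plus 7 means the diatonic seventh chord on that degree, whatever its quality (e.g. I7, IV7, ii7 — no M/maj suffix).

viiø7/IV

Stacked in thirds the chord is C#-E-G-B: a half-diminished seventh chord on C#.
C# sits a half step below D (IV in A major); a diminished chord there is the applied leading-tone chord of IV.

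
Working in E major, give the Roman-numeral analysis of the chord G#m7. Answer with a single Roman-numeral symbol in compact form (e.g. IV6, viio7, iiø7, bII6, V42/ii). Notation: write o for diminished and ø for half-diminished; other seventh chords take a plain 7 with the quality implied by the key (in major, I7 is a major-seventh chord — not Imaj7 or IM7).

Stacked in thirds the chord is G#-B-D#-F#: a minor seventh chord on G#.
G# is scale degree 3 in E major, and a minor seventh chord on that degree is written iii7.

iii7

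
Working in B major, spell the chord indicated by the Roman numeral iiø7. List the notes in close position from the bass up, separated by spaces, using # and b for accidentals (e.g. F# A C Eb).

C# E G B

iiø7 is the half-diminished supertonic seventh, borrowed from the parallel minor. In B major that root is C#.
So the chord is C#-E-G-B.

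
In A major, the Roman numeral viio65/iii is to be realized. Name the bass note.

The applied chord viio65/iii is rooted on B#: B#-D#-F#-A.
The figure 65 means first inversion — the third is in the bass.

D#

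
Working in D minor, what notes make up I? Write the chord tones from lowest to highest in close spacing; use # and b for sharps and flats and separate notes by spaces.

D F# A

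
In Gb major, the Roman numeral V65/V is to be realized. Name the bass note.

C

The applied chord V65/V is rooted on Ab: Ab-C-Eb-Gb.
The figure 65 means first inversion — the third is in the bass.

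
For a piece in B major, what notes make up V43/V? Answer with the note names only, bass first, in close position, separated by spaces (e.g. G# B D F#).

The slash means an applied dominant: we want the dominant of V. In B major, V is F# major, and its dominant is built on C#.
Building a dominant seventh chord on C# gives C#-E#-G#-B.
With the 43 figure the chord is in second inversion; from the bass G# upward in close position it reads G#-B-C#-E#.

G# B C# E#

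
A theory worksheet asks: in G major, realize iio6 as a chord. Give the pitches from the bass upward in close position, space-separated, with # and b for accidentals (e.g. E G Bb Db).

C Eb A

Scale degree 2 in G major is A; here the chord built on it is altered to a diminished triad. iio6 is the diminished supertonic triad, borrowed from the parallel minor.
So the chord is A-C-Eb.
The figured bass 6 indicates first inversion, placing the third (C) in the bass: C-Eb-A.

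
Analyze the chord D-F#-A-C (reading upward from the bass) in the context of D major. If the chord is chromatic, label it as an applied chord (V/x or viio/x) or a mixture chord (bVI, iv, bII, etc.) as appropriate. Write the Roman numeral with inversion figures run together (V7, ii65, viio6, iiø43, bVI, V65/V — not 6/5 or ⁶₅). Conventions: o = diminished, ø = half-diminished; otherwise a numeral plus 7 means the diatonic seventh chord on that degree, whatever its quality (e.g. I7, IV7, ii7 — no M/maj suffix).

V7/IV

The pitches D-F#-A-C form a dominant seventh chord rooted on D.
D is not a diatonic chord root with this quality in D major, but it lies a perfect fifth above G (IV), so the chord functions as an applied dominant of IV.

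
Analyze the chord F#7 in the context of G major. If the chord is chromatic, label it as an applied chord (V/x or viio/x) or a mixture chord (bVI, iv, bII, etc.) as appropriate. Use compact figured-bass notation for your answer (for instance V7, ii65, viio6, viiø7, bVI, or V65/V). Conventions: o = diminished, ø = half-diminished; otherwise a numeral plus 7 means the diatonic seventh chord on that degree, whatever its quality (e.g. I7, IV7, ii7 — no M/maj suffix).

V7/iii

The pitches F#-A#-C#-E form a dominant seventh chord rooted on F#.
F# is not a diatonic chord root with this quality in G major, but it lies a perfect fifth above B (iii), so the chord functions as an applied dominant of iii.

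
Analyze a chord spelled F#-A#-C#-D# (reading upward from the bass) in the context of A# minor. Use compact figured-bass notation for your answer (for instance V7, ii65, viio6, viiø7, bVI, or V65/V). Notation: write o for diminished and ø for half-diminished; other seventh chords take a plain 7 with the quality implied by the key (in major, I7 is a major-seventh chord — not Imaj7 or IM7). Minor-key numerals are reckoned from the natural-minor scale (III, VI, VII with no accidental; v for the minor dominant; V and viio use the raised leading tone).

The pitches D#-F#-A#-C# form a minor seventh chord rooted on D#.
D# is scale degree 4 in A# minor, and a minor seventh chord on that degree is written iv7.
With F# in the bass the chord is in first inversion, so the figured bass is 65.

iv65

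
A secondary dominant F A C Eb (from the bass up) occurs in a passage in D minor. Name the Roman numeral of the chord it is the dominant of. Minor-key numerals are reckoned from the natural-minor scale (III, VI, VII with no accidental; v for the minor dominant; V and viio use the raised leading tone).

The chord is a dominant seventh chord on F.
A dominant resolves down a perfect fifth: F → Bb. In D minor, Bb is scale degree 6, i.e. VI.

VI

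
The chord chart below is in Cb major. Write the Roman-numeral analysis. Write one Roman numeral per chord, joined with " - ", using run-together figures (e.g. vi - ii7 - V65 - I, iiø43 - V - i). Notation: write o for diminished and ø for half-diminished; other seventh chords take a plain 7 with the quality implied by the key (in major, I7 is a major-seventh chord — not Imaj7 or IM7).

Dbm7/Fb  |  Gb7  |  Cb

ii65 - V7 - I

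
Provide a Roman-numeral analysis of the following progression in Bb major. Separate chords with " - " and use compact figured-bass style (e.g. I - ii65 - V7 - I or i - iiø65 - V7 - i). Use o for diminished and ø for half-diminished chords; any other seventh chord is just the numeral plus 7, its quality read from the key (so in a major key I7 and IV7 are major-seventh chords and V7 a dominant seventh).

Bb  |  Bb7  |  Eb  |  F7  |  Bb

I - V7/IV - IV - V7 - I

Bb: major triad on Bb = scale degree 1 → I.
Bb7: chromatic; Bb is V of IV, so V7/IV.
Eb has root Eb, degree 4 in Bb major, so IV.
F7: root F is the dominant; dominant seventh chord there is V7.
Bb: major triad on Bb = scale degree 1 → I.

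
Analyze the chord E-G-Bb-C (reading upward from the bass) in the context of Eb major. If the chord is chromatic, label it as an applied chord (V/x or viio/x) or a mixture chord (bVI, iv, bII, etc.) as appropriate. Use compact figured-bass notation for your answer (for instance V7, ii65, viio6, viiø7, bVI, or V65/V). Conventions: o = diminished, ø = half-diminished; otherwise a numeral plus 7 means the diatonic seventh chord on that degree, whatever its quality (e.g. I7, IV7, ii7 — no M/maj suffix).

The pitches C-E-G-Bb form a dominant seventh chord rooted on C.
C is not a diatonic chord root with this quality in Eb major, but it lies a perfect fifth above F (ii), so the chord functions as an applied dominant of ii.
With E in the bass the chord is in first inversion, so the figured bass is 65.

V65/ii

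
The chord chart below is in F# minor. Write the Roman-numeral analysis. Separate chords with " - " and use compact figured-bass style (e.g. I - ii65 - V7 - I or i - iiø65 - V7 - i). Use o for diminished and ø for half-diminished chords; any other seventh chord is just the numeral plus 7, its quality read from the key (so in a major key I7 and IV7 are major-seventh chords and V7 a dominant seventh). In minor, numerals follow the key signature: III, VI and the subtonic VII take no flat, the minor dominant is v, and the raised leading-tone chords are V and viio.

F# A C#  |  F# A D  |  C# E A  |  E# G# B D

F#-A-C#: root F# is the tonic; minor triad there is i.
F#-A-D: major triad on D = scale degree 6 → VI6.
C#-E-A: root A is the mediant; major triad there is III6.
E#-G#-B-D: root E# is the leading tone; fully diminished seventh chord there is viio7.

i - VI6 - III6 - viio7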